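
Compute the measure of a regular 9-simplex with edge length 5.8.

V_9 = √(10) · 5.8^9 / (9! · 2^(9/2)) ≈ 2.86058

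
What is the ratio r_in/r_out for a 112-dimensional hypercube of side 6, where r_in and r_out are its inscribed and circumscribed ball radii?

r_in = 6/2 (half the side); r_out = 6√112/2 (half the diagonal). Ratio = 1/√112 ≈ 0.0944911.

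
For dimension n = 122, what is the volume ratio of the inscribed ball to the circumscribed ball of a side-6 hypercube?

The radii are 6/2 and 6√122/2, so the volume ratio is (1/√122)^122 = 122^{-122/2} ≈ 5.39573e-128.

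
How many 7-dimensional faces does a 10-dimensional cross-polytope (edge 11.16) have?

An n-cross-polytope has 2^(k+1)·C(n,k+1) k-faces. Here 2^8·C(10,8) = 256·45 = 11520.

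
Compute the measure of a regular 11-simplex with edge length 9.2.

V_11 = √(12) · 9.2^11 / (11! · 2^(11/2)) ≈ 76.6366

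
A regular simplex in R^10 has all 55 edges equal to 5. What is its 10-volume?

Volume = 5^10 · √(11/2^10) / 10! ≈ 0.278922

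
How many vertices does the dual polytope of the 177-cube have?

The vertices are ±e_1, ..., ±e_177, so there are 2·177 = 354.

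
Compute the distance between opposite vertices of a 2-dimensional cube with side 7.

The space diagonal of an n-cube of side s is s√n. Here 7·√2 ≈ 9.89949.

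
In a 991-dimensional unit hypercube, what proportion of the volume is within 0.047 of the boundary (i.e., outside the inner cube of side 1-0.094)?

1 - (1 - 2·0.047)^991 = 1 - 0.906^991 ≈ 1 - 3.266e-43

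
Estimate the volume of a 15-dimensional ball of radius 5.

The n-ball volume is π^(n/2)·r^n/Γ(n/2+1). With n=15, r=5: V = 312500000000·π^7/81081 ≈ 1.16407e+10.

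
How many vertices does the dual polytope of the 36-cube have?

The 36-dimensional cross-polytope has 2n = 2·36 = 72 vertices.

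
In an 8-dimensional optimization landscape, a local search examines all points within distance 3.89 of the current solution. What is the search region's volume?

V_8(3.89) = π^(8/2) · (3.89)^8 / Γ(8/2 + 1) ≈ 212807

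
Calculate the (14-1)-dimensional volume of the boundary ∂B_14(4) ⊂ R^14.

The surface area of an n-ball is 2π^(n/2) r^(n-1) / Γ(n/2). For n=14, r=4: 8388608·π^7/45 ≈ 5.63023e+08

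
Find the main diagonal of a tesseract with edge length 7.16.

||(7.16,7.16,...,7.16)|| = √(4)·7.16 = 14.32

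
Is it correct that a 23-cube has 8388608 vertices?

True. The 23-cube has 2^23 = 8388608 vertices.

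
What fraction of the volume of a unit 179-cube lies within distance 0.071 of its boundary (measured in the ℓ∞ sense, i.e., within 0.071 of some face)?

Shell fraction = 1 - (1-0.142)^179 ≈ 1 - 1.242e-12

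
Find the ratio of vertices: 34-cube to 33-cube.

The 34-cube has 2^34 = 17179869184 vertices. The 33-cube has 2^33 = 8589934592 vertices. Ratio: 17179869184/8589934592 = 2.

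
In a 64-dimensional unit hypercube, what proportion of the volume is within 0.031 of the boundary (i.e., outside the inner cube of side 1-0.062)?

Shell fraction = 1 - (1-0.062)^64 ≈ 0.983367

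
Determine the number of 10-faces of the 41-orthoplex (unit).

f_10(41-orthoplex) = 2^11 · (41 choose 11) = 6470578110464.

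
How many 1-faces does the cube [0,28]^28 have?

An n-cube has n·2^(n-1) edges. With n = 28: 28·134217728 = 3758096384.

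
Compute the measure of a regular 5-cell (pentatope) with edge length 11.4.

V = (11.4^4 / 4!) · √((4+1) / 2^4) ≈ 393.399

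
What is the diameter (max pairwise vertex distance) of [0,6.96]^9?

d = √(6.96² + 6.96² + ... + 6.96²) [9 terms] = √(9·6.96²) = 6.96√9 = 20.88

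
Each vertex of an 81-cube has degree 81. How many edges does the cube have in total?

Number of 1-faces = C(81,1)·2^(81-1) = 81·1208925819614629174706176 = 97922991388784963151200256.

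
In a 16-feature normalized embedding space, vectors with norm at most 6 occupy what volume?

V = 2448880128·π^8/35 ≈ 6.63894e+11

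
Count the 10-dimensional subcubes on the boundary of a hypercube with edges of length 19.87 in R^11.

Choose 10 of 11 axes to span the face (C(11,10) = 11 ways), then fix each of the remaining 1 coordinate at one of its two extreme values (2^1 = 2 ways): 11·2 = 22.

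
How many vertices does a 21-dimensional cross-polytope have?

The vertices are ±e_1, ..., ±e_21, so there are 2·21 = 42.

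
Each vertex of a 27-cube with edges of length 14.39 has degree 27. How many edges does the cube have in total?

An n-cube has n·2^(n-1) edges. With n = 27: 27·67108864 = 1811939328.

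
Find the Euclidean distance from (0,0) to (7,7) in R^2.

The space diagonal of an n-cube of side s is s√n. Here 7·√2 ≈ 9.89949.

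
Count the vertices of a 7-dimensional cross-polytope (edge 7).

An n-cross-polytope has 2n vertices; here n = 7, giving 14.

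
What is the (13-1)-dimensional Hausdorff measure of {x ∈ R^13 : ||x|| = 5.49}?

S_13(5.49) = 2·π^(13/2)·(5.49)^12 / Γ(13/2) ≈ 8.87468e+09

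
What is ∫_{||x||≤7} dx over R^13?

Volume = π^{13/2}·(7)^13/Γ(15/2) = 1771684761728·π^6/19305 ≈ 8.82299e+10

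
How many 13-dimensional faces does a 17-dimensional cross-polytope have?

f_13(17-orthoplex) = 2^14 · (17 choose 14) = 11141120.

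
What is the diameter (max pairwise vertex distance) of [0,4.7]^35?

The space diagonal of an n-cube of side s is s√n. Here 4.7·√35 ≈ 27.8056.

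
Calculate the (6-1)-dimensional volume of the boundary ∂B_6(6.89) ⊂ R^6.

S_6(6.89) = 2·π^(6/2)·(6.89)^5 / Γ(6/2) ≈ 481444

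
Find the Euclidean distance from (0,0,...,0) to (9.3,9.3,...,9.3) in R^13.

The space diagonal of an n-cube of side s is s√n. Here 9.3·√13 ≈ 33.5316.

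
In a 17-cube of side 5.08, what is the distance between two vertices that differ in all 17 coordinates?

The space diagonal of an n-cube of side s is s√n. Here 5.08·√17 ≈ 20.9454.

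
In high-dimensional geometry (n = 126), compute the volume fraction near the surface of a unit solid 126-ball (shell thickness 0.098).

1 - (1-0.098)^126 ≈ 0.99999773 ≈ 99.999773%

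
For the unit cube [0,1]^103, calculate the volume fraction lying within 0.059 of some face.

Shell fraction = 1 - (1-0.118)^103 ≈ 0.9999975831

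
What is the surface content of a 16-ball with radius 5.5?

S = n·V_n(r)/r = 16·V_16(5.5)/5.5 (volume-to-surface relation), giving 4177248169415651·π^8/82575360 ≈ 4.79997e+11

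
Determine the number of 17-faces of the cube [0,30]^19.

Choose 17 of 19 axes to span the face (C(19,17) = 171 ways), then fix each of the remaining 2 coordinates at one of its two extreme values (2^2 = 4 ways): 171·4 = 684.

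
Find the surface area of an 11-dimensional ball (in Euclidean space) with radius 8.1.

S = n·V_n(r)/r = 11·V_11(8.1)/8.1 (volume-to-surface relation), giving 2.51969e+10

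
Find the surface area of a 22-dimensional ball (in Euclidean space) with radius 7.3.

S_22(7.3) = 2·π^(22/2)·(7.3)^21 / Γ(22/2) ≈ 2.18623e+17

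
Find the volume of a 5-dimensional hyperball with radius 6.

The n-ball volume is π^(n/2)·r^n/Γ(n/2+1). With n=5, r=6: V = 20736·π^2/5 ≈ 40931.2.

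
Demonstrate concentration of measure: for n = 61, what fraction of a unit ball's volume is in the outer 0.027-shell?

1 - (1-0.027)^61 ≈ 0.811686 ≈ 81.17%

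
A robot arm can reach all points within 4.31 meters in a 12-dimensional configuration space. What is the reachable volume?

V_12(4.31) = π^(12/2) · (4.31)^12 / Γ(12/2 + 1) ≈ 5.48648e+07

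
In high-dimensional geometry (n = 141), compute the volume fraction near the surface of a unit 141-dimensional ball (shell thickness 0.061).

1 - (1-0.061)^141 ≈ 0.99986 ≈ 99.9860%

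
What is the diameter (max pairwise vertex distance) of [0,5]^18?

||(5,5,...,5)|| = √(18)·5 ≈ 21.2132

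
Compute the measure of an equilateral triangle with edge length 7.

Area = (√3/4) · 7² = 21.2176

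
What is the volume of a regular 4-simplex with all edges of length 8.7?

V_4 = √(5) · 8.7^4 / (4! · 2^(4/2)) ≈ 133.441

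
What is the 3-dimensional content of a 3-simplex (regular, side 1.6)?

Volume = (√2/12) · 1.6³ = 0.482718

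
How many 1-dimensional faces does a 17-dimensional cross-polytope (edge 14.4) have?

Each 1-face is the convex hull of 2 vertices, one chosen as ±e_i from each of 2 distinct axes: 2^2·C(17,2) = 544.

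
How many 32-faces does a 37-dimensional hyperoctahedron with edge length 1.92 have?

Each 32-face is the convex hull of 33 vertices, one chosen as ±e_i from each of 33 distinct axes: 2^33·C(37,33) = 567322230128640.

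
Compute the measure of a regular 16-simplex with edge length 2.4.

Volume = 2.4^16 · √(17/2^16) / 16! ≈ 9.32706e-10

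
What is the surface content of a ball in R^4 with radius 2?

S_4(2) = 2·π^(4/2)·(2)^3 / Γ(4/2) = 16·π^2 ≈ 157.914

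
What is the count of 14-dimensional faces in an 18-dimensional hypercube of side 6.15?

An n-cube has C(n,k)·2^(n-k) k-faces. Here C(18,14)·2^4 = 3060·16 = 48960.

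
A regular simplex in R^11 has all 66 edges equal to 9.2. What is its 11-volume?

V = (9.2^11 / 11!) · √((11+1) / 2^11) ≈ 76.6366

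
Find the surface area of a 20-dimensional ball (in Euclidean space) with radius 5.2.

S_20(5.2) = 2·π^(20/2)·(5.2)^19 / Γ(20/2) ≈ 2.0741e+13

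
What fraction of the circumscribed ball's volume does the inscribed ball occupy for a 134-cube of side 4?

V_in/V_out = n^(-n/2) = 134^(-134/2) ≈ 3.04774e-143.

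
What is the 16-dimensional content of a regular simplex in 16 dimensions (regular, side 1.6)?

For a regular n-simplex with edge a, V = (a^n / n!)·√((n+1)/2^n). With a=1.6, n=16: V ≈ 1.41999e-12.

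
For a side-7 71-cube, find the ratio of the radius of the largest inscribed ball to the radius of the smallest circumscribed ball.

Ratio = (s/2)/(s√71/2) = 71^(-1/2) ≈ 0.118678.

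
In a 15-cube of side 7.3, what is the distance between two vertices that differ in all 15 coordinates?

Diagonal = √15 · 7.3 ≈ 28.2728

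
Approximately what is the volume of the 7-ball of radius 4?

V = 262144·π^3/105 ≈ 77410.6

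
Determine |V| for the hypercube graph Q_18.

Each vertex is a binary string of length 18, so there are 2^18 = 262144.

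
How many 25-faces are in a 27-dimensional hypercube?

f_25(27-cube) = (27 choose 25) · 2^2 = 1404.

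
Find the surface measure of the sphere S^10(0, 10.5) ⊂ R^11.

The surface area of an n-ball is 2π^(n/2) r^(n-1) / Γ(n/2). For n=11, r=10.5: 88253338509·π^5/80 ≈ 3.37591e+11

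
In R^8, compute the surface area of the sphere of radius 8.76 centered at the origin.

S = n·V_n(r)/r = 8·V_8(8.76)/8.76 (volume-to-surface relation), giving 1.28531e+08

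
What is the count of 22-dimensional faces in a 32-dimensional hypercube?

f_22(32-cube) = (32 choose 22) · 2^10 = 66060533760.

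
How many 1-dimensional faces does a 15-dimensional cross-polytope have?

f_1(15-orthoplex) = 2^2 · (15 choose 2) = 420.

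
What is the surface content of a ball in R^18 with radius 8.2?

|∂B_18(8.2)| ≈ 5.06633e+15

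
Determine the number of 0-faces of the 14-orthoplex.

Number of 0-faces = 2^(0+1) · C(14,0+1) = 2 · 14 = 28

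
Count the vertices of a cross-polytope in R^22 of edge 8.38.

An n-cross-polytope has 2n vertices; here n = 22, giving 44.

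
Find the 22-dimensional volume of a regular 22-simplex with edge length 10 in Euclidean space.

Volume = 10^22 · √(23/2^22) / 22! ≈ 0.0208337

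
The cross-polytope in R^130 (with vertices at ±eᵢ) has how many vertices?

The 130-dimensional cross-polytope has 2n = 2·130 = 260 vertices.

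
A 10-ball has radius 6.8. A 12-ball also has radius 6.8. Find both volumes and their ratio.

V_10(6.8) ≈ 5.39085e+08. V_12(6.8) ≈ 1.30519e+10. Ratio V_10/V_12 ≈ 0.0413.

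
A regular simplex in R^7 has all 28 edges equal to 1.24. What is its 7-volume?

Volume = 1.24^7 · √(8/2^7) / 7! ≈ 0.000223595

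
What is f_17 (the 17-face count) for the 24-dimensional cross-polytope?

An n-cross-polytope has 2^(k+1)·C(n,k+1) k-faces. Here 2^18·C(24,18) = 262144·134596 = 35283533824.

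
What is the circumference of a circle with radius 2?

S = n·V_n(r)/r = 2·V_2(2)/2 (volume-to-surface relation), giving 2πr = 2π·2 ≈ 12.5664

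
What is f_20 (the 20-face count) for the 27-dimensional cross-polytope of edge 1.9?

Number of 20-faces = 2^(20+1) · C(27,20+1) = 2097152 · 296010 = 620777963520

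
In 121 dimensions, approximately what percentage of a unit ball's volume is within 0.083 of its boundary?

1 - (1-0.083)^121 ≈ 0.999972 ≈ 99.997203%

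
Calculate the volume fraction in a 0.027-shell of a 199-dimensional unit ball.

V(inner)/V(outer) = ((1-0.027)/1)^199 ≈ 0.00431, so the shell fraction is 0.99569.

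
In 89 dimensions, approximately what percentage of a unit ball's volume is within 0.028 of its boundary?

1 - (1-0.028)^89 ≈ 0.920146 ≈ 92.01%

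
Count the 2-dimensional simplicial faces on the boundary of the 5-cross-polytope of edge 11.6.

An n-cross-polytope has 2^(k+1)·C(n,k+1) k-faces. Here 2^3·C(5,3) = 8·10 = 80.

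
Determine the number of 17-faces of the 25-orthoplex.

f_17(25-orthoplex) = 2^18 · (25 choose 18) = 126012620800.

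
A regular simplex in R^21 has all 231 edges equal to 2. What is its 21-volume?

V_21 = √(22) · 2^21 / (21! · 2^(21/2)) ≈ 1.32948e-16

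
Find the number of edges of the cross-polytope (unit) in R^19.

An n-cross-polytope has 2^(k+1)·C(n,k+1) k-faces. Here 2^2·C(19,2) = 4·171 = 684.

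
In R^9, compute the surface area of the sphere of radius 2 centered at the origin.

|∂B_9(2)| = 8192·π^4/105 ≈ 7599.76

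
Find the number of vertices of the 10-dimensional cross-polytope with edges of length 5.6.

An n-cross-polytope has 2n vertices; here n = 10, giving 20.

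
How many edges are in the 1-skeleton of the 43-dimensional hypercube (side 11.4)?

The 43-cube has n·2^(n-1) = 43·2^42 = 43·4398046511104 = 189115999977472 edges.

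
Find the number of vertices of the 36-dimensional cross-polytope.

The 36-dimensional cross-polytope has 2n = 2·36 = 72 vertices.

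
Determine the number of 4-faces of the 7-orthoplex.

Each 4-face is the convex hull of 5 vertices, one chosen as ±e_i from each of 5 distinct axes: 2^5·C(7,5) = 672.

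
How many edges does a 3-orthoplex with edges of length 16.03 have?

Each 1-face is the convex hull of 2 vertices, one chosen as ±e_i from each of 2 distinct axes: 2^2·C(3,2) = 12.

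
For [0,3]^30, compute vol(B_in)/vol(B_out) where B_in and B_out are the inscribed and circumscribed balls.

The radii are 3/2 and 3√30/2, so the volume ratio is (1/√30)^30 = 30^{-30/2} ≈ 6.96917e-23.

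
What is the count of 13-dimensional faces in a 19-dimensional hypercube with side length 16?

An n-cube has C(n,k)·2^(n-k) k-faces. Here C(19,13)·2^6 = 27132·64 = 1736448.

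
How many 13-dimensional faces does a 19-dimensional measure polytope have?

Number of 13-faces = C(19,13) · 2^(19-13) = 27132 · 64 = 1736448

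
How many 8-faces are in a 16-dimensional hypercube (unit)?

Choose 8 of 16 axes to span the face (C(16,8) = 12870 ways), then fix each of the remaining 8 coordinates at one of its two extreme values (2^8 = 256 ways): 12870·256 = 3294720.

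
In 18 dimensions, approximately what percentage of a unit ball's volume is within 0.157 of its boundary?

1 - (1-0.157)^18 ≈ 0.953773 ≈ 95.38%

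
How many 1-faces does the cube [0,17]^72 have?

The 72-cube has n·2^(n-1) = 72·2^71 = 72·2361183241434822606848 = 170005193383307227693056 edges.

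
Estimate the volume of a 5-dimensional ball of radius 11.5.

V_5(11.5) = π^(5/2) · (11.5)^5 / Γ(5/2 + 1) = 6436343·π^2/60 ≈ 1.05874e+06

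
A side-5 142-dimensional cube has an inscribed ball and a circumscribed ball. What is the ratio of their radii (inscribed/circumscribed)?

r_in = 5/2 (half the side); r_out = 5√142/2 (half the diagonal). Ratio = 1/√142 ≈ 0.0839181.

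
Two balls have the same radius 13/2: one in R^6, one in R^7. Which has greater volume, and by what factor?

V_6(13/2) ≈ 389743, V_7(13/2) ≈ 2.31619e+06. The 7-ball is larger by a factor of 5.943.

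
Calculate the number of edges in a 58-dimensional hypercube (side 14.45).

The 58-cube has n·2^(n-1) = 58·2^57 = 58·144115188075855872 = 8358680908399640576 edges.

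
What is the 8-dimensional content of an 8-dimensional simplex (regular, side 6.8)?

V = (6.8^8 / 8!) · √((8+1) / 2^8) ≈ 21.2595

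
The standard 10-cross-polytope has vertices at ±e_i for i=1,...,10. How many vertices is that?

The vertices are ±e_1, ..., ±e_10, so there are 2·10 = 20.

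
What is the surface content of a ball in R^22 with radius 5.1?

The surface area of an n-ball is 2π^(n/2) r^(n-1) / Γ(n/2). For n=22, r=5.1: 1.1719e+14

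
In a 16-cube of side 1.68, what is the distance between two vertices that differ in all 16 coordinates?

Diagonal = √16 · 1.68 = 6.72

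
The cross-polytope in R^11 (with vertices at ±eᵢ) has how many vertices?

An n-cross-polytope has 2n vertices; here n = 11, giving 22.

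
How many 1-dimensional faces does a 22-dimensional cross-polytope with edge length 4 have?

Number of 1-faces = 2^(1+1) · C(22,1+1) = 4 · 231 = 924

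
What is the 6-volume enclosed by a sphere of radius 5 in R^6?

V_6(5) = π^(6/2) · (5)^6 / Γ(6/2 + 1) = 15625·π^3/6 ≈ 80745.5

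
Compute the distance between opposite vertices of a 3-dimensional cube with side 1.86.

d = √(1.86² + 1.86² + ... + 1.86²) [3 terms] = √(3·1.86²) = 1.86√3 ≈ 3.22161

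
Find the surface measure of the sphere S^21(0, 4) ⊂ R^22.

S = n·V_n(r)/r = 22·V_22(4)/4 (volume-to-surface relation), giving 34359738368·π^11/14175 ≈ 7.13141e+11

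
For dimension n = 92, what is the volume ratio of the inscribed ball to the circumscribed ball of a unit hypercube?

Volume scales as r^n, and r_in/r_out = 1/√92, giving (1/√92)^92 ≈ 4.63191e-91.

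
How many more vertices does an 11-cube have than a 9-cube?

The 11-cube has 2^11 = 2048 vertices. The 9-cube has 2^9 = 512 vertices. Difference: 2048 - 512 = 1536.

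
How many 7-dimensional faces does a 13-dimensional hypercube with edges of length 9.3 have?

An n-cube has C(n,k)·2^(n-k) k-faces. Here C(13,7)·2^6 = 1716·64 = 109824.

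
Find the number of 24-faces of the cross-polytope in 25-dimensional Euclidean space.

Number of 24-faces = 2^(24+1) · C(25,24+1) = 33554432 · 1 = 33554432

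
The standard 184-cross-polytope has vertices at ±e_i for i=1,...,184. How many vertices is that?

The 184-dimensional cross-polytope has 2n = 2·184 = 368 vertices.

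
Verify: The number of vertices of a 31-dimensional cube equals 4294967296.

False. The 31-cube has 2^31 = 2147483648 vertices.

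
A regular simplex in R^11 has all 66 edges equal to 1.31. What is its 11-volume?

V_11 = √(12) · 1.31^11 / (11! · 2^(11/2)) ≈ 3.73899e-08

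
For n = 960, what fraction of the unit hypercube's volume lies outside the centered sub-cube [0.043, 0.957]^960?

The inner cube has side 1-2·0.043 = 0.914 and volume (0.914)^960 ≈ 3.224e-38, so the shell holds 1 - 3.224e-38 of the volume.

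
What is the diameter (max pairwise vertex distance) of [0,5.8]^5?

The space diagonal of an n-cube of side s is s√n. Here 5.8·√5 ≈ 12.9692.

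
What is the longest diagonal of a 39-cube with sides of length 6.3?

Diagonal = √39 · 6.3 ≈ 39.3435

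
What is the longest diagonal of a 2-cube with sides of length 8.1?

d = √(8.1² + 8.1² + ... + 8.1²) [2 terms] = √(2·8.1²) = 8.1√2 ≈ 11.4551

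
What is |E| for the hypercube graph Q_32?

Each of the 2^32 = 4294967296 vertices has degree 32; total edges = 32·2^32/2 = 68719476736.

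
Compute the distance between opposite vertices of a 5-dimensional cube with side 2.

Diagonal = √5 · 2 ≈ 4.47214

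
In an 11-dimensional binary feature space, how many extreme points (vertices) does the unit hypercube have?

An n-cube has 2^n vertices; for n = 11 that is 2^11 = 2048.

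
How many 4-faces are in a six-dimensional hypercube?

f_4(6-cube) = (6 choose 4) · 2^2 = 60.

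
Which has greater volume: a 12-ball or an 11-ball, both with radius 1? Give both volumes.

V_12(1) ≈ 1.33526. V_11(1) ≈ 1.8841. The 11-ball is larger.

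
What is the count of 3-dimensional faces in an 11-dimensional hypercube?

An n-cube has C(n,k)·2^(n-k) k-faces. Here C(11,3)·2^8 = 165·256 = 42240.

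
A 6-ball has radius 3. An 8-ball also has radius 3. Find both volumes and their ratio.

V_6(3) ≈ 3767.26. V_8(3) ≈ 26629.2. Ratio V_6/V_8 ≈ 0.1415.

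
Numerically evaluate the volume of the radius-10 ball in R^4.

V = 5000·π^2 ≈ 49348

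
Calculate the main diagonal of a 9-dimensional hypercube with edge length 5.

||(5,5,...,5)|| = √(9)·5 = 15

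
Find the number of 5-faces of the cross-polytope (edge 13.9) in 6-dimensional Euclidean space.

Each 5-face is the convex hull of 6 vertices, one chosen as ±e_i from each of 6 distinct axes: 2^6·C(6,6) = 64.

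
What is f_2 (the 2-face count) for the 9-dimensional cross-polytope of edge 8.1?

f_2(9-orthoplex) = 2^3 · (9 choose 3) = 672.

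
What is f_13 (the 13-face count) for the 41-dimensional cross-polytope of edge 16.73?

Each 13-face is the convex hull of 14 vertices, one chosen as ±e_i from each of 14 distinct axes: 2^14·C(41,14) = 577374662164480.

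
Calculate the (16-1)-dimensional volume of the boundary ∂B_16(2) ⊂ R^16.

|∂B_16(2)| = 4096·π^8/315 ≈ 123381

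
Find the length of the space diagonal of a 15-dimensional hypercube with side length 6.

d = √(6² + 6² + ... + 6²) [15 terms] = √(15·6²) = 6√15 ≈ 23.2379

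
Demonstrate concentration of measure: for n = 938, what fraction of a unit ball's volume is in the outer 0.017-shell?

1 - (1-0.017)^938 ≈ 0.9999998964 ≈ 99.999990%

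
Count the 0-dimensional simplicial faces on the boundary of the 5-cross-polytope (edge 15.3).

An n-cross-polytope has 2^(k+1)·C(n,k+1) k-faces. Here 2^1·C(5,1) = 2·5 = 10.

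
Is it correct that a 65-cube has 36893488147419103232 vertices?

True. The 65-cube has 2^65 = 36893488147419103232 vertices.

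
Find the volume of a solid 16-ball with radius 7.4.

V_16(7.4) = π^(16/2) · (7.4)^16 / Γ(16/2 + 1) ≈ 1.90277e+13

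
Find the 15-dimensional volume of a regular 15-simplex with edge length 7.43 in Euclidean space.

V_15 = √(16) · 7.43^15 / (15! · 2^(15/2)) ≈ 0.196186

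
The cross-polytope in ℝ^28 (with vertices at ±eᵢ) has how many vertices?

The 28-dimensional cross-polytope has 2n = 2·28 = 56 vertices.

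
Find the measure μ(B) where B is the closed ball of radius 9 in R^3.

The n-ball volume is π^(n/2)·r^n/Γ(n/2+1). With n=3, r=9: V = 972·π ≈ 3053.63.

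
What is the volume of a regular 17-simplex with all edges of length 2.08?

Volume = 2.08^17 · √(18/2^17) / 17! ≈ 8.41181e-12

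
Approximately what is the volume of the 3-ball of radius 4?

V_3(4) = π^(3/2) · (4)^3 / Γ(3/2 + 1) = 256·π/3 ≈ 268.083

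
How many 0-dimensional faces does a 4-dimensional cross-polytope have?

f_0(4-orthoplex) = 2^1 · (4 choose 1) = 8.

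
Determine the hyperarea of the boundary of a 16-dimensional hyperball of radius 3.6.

S = n·V_n(r)/r = 16·V_16(3.6)/3.6 (volume-to-surface relation), giving 8.32407e+08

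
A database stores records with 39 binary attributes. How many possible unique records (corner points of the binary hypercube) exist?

The 39-cube has 2^39 = 549755813888 vertices.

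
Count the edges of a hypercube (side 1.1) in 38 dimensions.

The 38-cube has n·2^(n-1) = 38·2^37 = 38·137438953472 = 5222680231936 edges.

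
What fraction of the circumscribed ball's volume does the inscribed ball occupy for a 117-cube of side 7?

V_in/V_out = n^(-n/2) = 117^(-117/2) ≈ 1.02595e-121.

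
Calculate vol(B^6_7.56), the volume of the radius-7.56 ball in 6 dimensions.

V_6(7.56) = π^(6/2) · (7.56)^6 / Γ(6/2 + 1) ≈ 964782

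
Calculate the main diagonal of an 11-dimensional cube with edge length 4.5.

Diagonal = √11 · 4.5 ≈ 14.9248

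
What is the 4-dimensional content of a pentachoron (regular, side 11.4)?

V = (11.4^4 / 4!) · √((4+1) / 2^4) ≈ 393.399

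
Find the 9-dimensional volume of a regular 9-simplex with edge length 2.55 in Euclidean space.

V_9 = √(10) · 2.55^9 / (9! · 2^(9/2)) ≈ 0.00175575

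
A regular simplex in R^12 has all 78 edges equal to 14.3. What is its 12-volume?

Volume = 14.3^12 · √(13/2^12) / 12! ≈ 8599.78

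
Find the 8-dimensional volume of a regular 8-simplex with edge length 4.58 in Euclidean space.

V_8 = √(9) · 4.58^8 / (8! · 2^(8/2)) ≈ 0.900336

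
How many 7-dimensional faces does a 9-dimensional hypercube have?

An n-cube has C(n,k)·2^(n-k) k-faces. Here C(9,7)·2^2 = 36·4 = 144.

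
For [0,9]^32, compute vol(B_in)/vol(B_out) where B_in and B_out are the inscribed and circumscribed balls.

Volume scales as r^n, and r_in/r_out = 1/√32, giving (1/√32)^32 ≈ 8.27181e-25.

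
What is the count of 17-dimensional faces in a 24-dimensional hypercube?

Number of 17-faces = C(24,17) · 2^(24-17) = 346104 · 128 = 44301312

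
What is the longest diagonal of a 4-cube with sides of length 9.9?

Diagonal = √4 · 9.9 = 19.8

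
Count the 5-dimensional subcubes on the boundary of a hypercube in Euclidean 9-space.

An n-cube has C(n,k)·2^(n-k) k-faces. Here C(9,5)·2^4 = 126·16 = 2016.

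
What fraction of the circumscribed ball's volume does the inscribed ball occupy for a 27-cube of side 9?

V_in/V_out = n^(-n/2) = 27^(-27/2) ≈ 4.74886e-20.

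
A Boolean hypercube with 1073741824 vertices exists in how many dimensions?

Since 2^n = 1073741824, we have n = 30.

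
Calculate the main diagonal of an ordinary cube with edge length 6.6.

The space diagonal of an n-cube of side s is s√n. Here 6.6·√3 ≈ 11.4315.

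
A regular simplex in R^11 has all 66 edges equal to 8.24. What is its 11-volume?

V_11 = √(12) · 8.24^11 / (11! · 2^(11/2)) ≈ 22.8018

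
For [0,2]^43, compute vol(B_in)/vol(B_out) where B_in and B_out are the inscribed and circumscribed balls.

The radii are 2/2 and 2√43/2, so the volume ratio is (1/√43)^43 = 43^{-43/2} ≈ 7.59326e-36.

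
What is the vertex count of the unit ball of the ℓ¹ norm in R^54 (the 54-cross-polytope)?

The vertices are ±e_1, ..., ±e_54, so there are 2·54 = 108.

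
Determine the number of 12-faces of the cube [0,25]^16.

Number of 12-faces = C(16,12) · 2^(16-12) = 1820 · 16 = 29120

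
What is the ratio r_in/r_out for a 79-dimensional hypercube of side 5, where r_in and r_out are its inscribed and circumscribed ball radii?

Ratio = (s/2)/(s√79/2) = 79^(-1/2) ≈ 0.112509.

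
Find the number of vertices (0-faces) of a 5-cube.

f_0(5-cube) = (5 choose 0) · 2^5 = 32.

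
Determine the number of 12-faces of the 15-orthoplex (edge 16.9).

f_12(15-orthoplex) = 2^13 · (15 choose 13) = 860160.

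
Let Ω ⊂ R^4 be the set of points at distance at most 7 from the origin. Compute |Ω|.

The n-ball volume is π^(n/2)·r^n/Γ(n/2+1). With n=4, r=7: V = 2401·π^2/2 ≈ 11848.5.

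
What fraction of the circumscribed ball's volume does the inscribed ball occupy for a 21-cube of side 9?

The radii are 9/2 and 9√21/2, so the volume ratio is (1/√21)^21 = 21^{-21/2} ≈ 1.30827e-14.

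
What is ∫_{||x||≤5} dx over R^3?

V_3(5) = π^(3/2) · (5)^3 / Γ(3/2 + 1) = 500·π/3 ≈ 523.599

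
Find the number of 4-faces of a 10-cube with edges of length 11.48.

f_4(10-cube) = (10 choose 4) · 2^6 = 13440.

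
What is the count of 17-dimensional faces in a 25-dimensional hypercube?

Number of 17-faces = C(25,17) · 2^(25-17) = 1081575 · 256 = 276883200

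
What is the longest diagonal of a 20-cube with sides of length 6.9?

Diagonal = √20 · 6.9 ≈ 30.8577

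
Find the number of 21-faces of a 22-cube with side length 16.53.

Choose 21 of 22 axes to span the face (C(22,21) = 22 ways), then fix each of the remaining 1 coordinate at one of its two extreme values (2^1 = 2 ways): 22·2 = 44.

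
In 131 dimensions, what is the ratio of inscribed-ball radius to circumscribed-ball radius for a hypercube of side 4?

r_in / r_out = (4/2) / (4√131/2) = 1/√131 ≈ 0.0873704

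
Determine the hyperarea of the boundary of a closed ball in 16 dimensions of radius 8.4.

S = n·V_n(r)/r = 16·V_16(8.4)/8.4 (volume-to-surface relation), giving 2.75415e+14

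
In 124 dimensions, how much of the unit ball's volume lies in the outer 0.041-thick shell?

V(inner)/V(outer) = ((1-0.041)/1)^124 ≈ 0.005566, so the shell fraction is 0.994434.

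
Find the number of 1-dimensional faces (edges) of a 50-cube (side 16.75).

The 50-cube has n·2^(n-1) = 50·2^49 = 50·562949953421312 = 28147497671065600 edges.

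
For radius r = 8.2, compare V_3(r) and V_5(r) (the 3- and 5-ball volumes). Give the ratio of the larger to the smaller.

V_3(8.2) ≈ 2309.56, V_5(8.2) ≈ 195150. The 5-ball is larger by a factor of 84.5.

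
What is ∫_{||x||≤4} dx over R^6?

V = 2048·π^3/3 ≈ 21167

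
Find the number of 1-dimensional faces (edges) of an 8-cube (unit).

An n-cube has n·2^(n-1) edges. With n = 8: 8·128 = 1024.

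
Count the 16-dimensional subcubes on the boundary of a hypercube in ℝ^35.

Choose 16 of 35 axes to span the face (C(35,16) = 4059928950 ways), then fix each of the remaining 19 coordinates at one of its two extreme values (2^19 = 524288 ways): 4059928950·524288 = 2128572029337600.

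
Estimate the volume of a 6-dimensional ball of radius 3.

V_6(3) = π^(6/2) · (3)^6 / Γ(6/2 + 1) = 243·π^3/2 ≈ 3767.26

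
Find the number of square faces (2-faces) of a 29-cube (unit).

Choose 2 of 29 axes to span the face (C(29,2) = 406 ways), then fix each of the remaining 27 coordinates at one of its two extreme values (2^27 = 134217728 ways): 406·134217728 = 54492397568.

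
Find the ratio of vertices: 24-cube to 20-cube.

The 24-cube has 2^24 = 16777216 vertices. The 20-cube has 2^20 = 1048576 vertices. Ratio: 16777216/1048576 = 16.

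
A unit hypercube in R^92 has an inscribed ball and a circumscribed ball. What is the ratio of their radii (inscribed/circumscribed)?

Ratio = (s/2)/(s√92/2) = 92^(-1/2) ≈ 0.104257.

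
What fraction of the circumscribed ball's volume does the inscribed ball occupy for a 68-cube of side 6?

The radii are 6/2 and 6√68/2, so the volume ratio is (1/√68)^68 = 68^{-68/2} ≈ 4.95105e-63.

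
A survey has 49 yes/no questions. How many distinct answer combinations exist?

Number of vertices = 2^49 = 562949953421312.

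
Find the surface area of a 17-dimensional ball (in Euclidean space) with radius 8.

S = n·V_n(r)/r = 17·V_17(8)/8 (volume-to-surface relation), giving 144115188075855872·π^8/2027025 ≈ 6.74605e+14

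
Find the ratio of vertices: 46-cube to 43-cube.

The 46-cube has 2^46 = 70368744177664 vertices. The 43-cube has 2^43 = 8796093022208 vertices. Ratio: 70368744177664/8796093022208 = 8.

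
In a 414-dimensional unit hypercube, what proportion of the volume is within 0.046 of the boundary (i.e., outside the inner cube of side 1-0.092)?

The inner cube has side 1-2·0.046 = 0.908 and volume (0.908)^414 ≈ 4.442e-18, so the shell holds 1 - 4.442e-18 of the volume.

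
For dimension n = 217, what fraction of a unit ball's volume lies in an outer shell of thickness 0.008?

1 - (1-0.008)^217 ≈ 0.825002 ≈ 82.50%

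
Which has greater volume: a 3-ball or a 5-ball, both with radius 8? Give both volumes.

V_3(8.0) ≈ 2144.66. V_5(8.0) ≈ 172484. The 5-ball is larger.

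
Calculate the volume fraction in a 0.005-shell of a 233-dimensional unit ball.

Shell fraction = 1 - (1-0.005)^233 ≈ 0.688988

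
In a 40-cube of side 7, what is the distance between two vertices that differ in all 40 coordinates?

||(7,7,...,7)|| = √(40)·7 ≈ 44.2719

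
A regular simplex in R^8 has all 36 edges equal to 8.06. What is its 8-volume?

V_8 = √(9) · 8.06^8 / (8! · 2^(8/2)) ≈ 82.8249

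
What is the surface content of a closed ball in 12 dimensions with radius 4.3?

The surface area of an n-ball is 2π^(n/2) r^(n-1) / Γ(n/2). For n=12, r=4.3: 1.48902e+08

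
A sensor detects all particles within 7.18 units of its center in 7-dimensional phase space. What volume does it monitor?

Volume = π^{7/2}·(7.18)^7/Γ(9/2) ≈ 4.64784e+06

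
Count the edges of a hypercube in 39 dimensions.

Number of 1-faces = C(39,1)·2^(39-1) = 39·274877906944 = 10720238370816.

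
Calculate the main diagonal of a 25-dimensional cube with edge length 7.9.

Diagonal = √25 · 7.9 = 39.5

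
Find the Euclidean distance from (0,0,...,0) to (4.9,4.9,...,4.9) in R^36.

||(4.9,4.9,...,4.9)|| = √(36)·4.9 = 29.4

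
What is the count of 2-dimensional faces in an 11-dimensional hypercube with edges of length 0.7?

Choose 2 of 11 axes to span the face (C(11,2) = 55 ways), then fix each of the remaining 9 coordinates at one of its two extreme values (2^9 = 512 ways): 55·512 = 28160.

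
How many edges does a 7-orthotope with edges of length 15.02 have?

Each of the 2^7 = 128 vertices has degree 7; total edges = 7·2^7/2 = 448.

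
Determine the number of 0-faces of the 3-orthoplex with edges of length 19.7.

Number of 0-faces = 2^(0+1) · C(3,0+1) = 2 · 3 = 6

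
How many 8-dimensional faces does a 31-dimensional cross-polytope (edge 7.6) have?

Each 8-face is the convex hull of 9 vertices, one chosen as ±e_i from each of 9 distinct axes: 2^9·C(31,9) = 10321958400.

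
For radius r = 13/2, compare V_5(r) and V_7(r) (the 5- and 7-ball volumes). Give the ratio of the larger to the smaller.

V_5(13/2) ≈ 61075.3, V_7(13/2) ≈ 2.31619e+06. The 7-ball is larger by a factor of 37.92.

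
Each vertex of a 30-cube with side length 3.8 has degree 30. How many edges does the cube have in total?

Each of the 2^30 = 1073741824 vertices has degree 30; total edges = 30·2^30/2 = 16106127360.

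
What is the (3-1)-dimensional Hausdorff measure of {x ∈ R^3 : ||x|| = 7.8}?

|∂B_3(7.8)| = 4πr² = 4π·(7.8)² ≈ 764.538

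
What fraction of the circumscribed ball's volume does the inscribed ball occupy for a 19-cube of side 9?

V_in/V_out = n^(-n/2) = 19^(-19/2) ≈ 7.10953e-13.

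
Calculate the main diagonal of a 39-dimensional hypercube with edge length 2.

d = √(2² + 2² + ... + 2²) [39 terms] = √(39·2²) = 2√39 ≈ 12.49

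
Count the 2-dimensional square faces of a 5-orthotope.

Choose 2 of 5 axes to span the face (C(5,2) = 10 ways), then fix each of the remaining 3 coordinates at one of its two extreme values (2^3 = 8 ways): 10·8 = 80.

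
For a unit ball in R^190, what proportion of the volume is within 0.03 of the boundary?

V(inner)/V(outer) = ((1-0.03)/1)^190 ≈ 0.003066, so the shell fraction is 0.996934.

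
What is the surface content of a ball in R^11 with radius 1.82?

The surface area of an n-ball is 2π^(n/2) r^(n-1) / Γ(n/2). For n=11, r=1.82: 8264.4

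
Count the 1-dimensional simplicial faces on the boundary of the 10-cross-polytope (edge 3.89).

f_1(10-orthoplex) = 2^2 · (10 choose 2) = 180.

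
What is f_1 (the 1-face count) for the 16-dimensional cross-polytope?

Each 1-face is the convex hull of 2 vertices, one chosen as ±e_i from each of 2 distinct axes: 2^2·C(16,2) = 480.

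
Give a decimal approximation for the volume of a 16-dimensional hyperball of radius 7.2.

The n-ball volume is π^(n/2)·r^n/Γ(n/2+1). With n=16, r=7.2: V ≈ 1.22743e+13.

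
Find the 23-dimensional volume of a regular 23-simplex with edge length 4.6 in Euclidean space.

For a regular n-simplex with edge a, V = (a^n / n!)·√((n+1)/2^n). With a=4.6, n=23: V ≈ 1.14603e-10.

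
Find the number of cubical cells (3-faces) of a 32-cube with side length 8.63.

An n-cube has C(n,k)·2^(n-k) k-faces. Here C(32,3)·2^29 = 4960·536870912 = 2662879723520.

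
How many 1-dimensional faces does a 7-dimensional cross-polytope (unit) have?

Each 1-face is the convex hull of 2 vertices, one chosen as ±e_i from each of 2 distinct axes: 2^2·C(7,2) = 84.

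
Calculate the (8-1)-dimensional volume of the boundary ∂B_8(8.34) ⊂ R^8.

S_8(8.34) = 2·π^(8/2)·(8.34)^7 / Γ(8/2) ≈ 9.11256e+07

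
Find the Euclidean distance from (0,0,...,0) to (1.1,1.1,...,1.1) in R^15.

||(1.1,1.1,...,1.1)|| = √(15)·1.1 ≈ 4.26028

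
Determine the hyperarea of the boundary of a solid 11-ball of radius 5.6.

S_11(5.6) = 2·π^(11/2)·(5.6)^10 / Γ(11/2) ≈ 6.28605e+08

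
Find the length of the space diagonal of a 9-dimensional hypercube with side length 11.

d = √(11² + 11² + ... + 11²) [9 terms] = √(9·11²) = 11√9 = 33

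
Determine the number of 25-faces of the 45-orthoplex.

An n-cross-polytope has 2^(k+1)·C(n,k+1) k-faces. Here 2^26·C(45,26) = 67108864·2438362177020 = 163635715720379105280.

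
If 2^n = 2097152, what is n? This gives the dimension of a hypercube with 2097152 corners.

Since 2^n = 2097152, we have n = 21.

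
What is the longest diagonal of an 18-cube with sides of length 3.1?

The space diagonal of an n-cube of side s is s√n. Here 3.1·√18 ≈ 13.1522.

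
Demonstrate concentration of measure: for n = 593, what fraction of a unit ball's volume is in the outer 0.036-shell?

1 - (1-0.036)^593 ≈ 1 - 3.611e-10 ≈ (100 - 3.61e-08)%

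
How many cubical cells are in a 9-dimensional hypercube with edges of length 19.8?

Number of 3-faces = C(9,3) · 2^(9-3) = 84 · 64 = 5376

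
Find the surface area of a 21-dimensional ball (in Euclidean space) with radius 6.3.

S = n·V_n(r)/r = 21·V_21(6.3)/6.3 (volume-to-surface relation), giving 2.8417e+15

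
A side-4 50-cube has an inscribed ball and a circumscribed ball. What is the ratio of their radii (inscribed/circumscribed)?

r_in / r_out = (4/2) / (4√50/2) = 1/√50 ≈ 0.141421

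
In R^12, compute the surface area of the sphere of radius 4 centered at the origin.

S_12(4) = 2·π^(12/2)·(4)^11 / Γ(12/2) = 1048576·π^6/15 ≈ 6.7206e+07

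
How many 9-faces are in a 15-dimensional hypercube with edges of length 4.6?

f_9(15-cube) = (15 choose 9) · 2^6 = 320320.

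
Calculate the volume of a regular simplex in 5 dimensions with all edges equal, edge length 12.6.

V = (12.6^5 / 5!) · √((5+1) / 2^5) ≈ 1145.97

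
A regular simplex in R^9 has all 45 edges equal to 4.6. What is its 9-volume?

V_9 = √(10) · 4.6^9 / (9! · 2^(9/2)) ≈ 0.355159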